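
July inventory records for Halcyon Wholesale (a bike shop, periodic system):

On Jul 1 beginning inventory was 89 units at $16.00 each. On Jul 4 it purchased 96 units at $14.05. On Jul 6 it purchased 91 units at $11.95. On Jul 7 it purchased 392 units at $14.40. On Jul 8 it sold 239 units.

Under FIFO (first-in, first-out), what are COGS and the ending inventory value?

COGS = $3,418.10; ending inventory = $6,086.95

Jul 8, 239 sold [FIFO — oldest first]: 89 @ $16.00 + 96 @ $14.05 + 54 @ $11.95 = $3,418.10
Ending inventory: 37 @ $11.95 + 392 @ $14.40 = $6,086.95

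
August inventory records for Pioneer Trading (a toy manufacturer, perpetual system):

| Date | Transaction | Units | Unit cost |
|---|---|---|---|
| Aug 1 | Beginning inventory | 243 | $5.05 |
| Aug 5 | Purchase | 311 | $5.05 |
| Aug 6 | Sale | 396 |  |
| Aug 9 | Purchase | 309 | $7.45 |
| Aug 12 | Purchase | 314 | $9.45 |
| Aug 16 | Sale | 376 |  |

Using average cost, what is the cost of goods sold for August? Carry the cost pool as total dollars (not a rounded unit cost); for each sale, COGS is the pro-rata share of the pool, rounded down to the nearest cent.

After Aug 1: 243 on hand, pool $1,227.15 (≈ $5.0500 each)
After Aug 5: 554 on hand, pool $2,797.70 (≈ $5.0500 each)
Aug 6, sell 396: 396/554 × $2,797.70 → $1,999.80
After Aug 9: 467 on hand, pool $3,099.95 (≈ $6.6380 each)
After Aug 12: 781 on hand, pool $6,067.25 (≈ $7.7686 each)
Aug 16, sell 376: 376/781 × $6,067.25 → $2,920.98
Total COGS = $1,999.80 + $2,920.98 = $4,920.78
Ending inventory (cost pool remaining) = $3,146.27
Check: goods available $8,067.05 = COGS $4,920.78 + ending $3,146.27

COGS = $4,920.78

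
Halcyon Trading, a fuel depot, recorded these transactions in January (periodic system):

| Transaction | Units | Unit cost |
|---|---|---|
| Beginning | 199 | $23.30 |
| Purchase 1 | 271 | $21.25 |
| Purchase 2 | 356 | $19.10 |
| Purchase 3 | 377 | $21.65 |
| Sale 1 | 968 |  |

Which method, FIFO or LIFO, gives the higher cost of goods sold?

FIFO

FIFO COGS: 199 @ $23.30 + 271 @ $21.25 + 356 @ $19.10 + 142 @ $21.65 = $20,269.35
LIFO COGS: 377 @ $21.65 + 356 @ $19.10 + 235 @ $21.25 = $19,955.40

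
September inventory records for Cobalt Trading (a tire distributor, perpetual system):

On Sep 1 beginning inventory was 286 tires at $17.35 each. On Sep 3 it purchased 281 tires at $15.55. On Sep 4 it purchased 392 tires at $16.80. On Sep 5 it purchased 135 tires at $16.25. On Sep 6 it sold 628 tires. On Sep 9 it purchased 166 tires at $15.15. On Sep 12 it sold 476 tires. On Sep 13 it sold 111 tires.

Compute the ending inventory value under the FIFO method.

Ending inventory = $681.75

Sep 6, 628 sold [FIFO — oldest first]: 286 @ $17.35 + 281 @ $15.55 + 61 @ $16.80 = $10,356.45
Sep 12, 476 sold [FIFO — oldest first]: 331 @ $16.80 + 135 @ $16.25 + 10 @ $15.15 = $7,906.05
Sep 13, 111 sold [FIFO — oldest first]: 111 @ $15.15 = $1,681.65
Total COGS = $10,356.45 + $7,906.05 + $1,681.65 = $19,944.15
Ending inventory: 45 @ $15.15 = $681.75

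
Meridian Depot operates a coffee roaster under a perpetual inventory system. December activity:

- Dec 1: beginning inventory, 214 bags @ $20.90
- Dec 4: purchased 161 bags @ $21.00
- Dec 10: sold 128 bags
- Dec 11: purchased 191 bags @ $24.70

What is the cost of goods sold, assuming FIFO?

Dec 10, 128 sold [FIFO — oldest first]: 128 @ $20.90 = $2,675.20
Ending inventory: 86 @ $20.90 + 161 @ $21.00 + 191 @ $24.70 = $9,896.10
Check: goods available $12,571.30 = COGS $2,675.20 + ending $9,896.10

COGS = $2,675.20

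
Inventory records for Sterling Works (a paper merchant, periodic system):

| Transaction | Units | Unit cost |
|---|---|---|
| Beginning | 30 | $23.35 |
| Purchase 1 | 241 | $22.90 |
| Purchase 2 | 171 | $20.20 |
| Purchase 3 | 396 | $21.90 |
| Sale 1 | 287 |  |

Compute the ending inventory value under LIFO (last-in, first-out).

Sale 1 (287) [LIFO — newest first]: 287 @ $21.90 = $6,285.30
Ending inventory: 30 @ $23.35 + 241 @ $22.90 + 171 @ $20.20 + 109 @ $21.90 = $12,060.70

Ending inventory = $12,060.70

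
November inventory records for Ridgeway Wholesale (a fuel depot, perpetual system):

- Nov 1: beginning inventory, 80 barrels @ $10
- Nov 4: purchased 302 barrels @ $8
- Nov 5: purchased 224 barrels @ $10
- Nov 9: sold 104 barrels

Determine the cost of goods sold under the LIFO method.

Nov 9, 104 sold [LIFO — newest first]: 104 @ $10 = $1,040
Ending inventory: 80 @ $10 + 302 @ $8 + 120 @ $10 = $4,416

COGS = $1,040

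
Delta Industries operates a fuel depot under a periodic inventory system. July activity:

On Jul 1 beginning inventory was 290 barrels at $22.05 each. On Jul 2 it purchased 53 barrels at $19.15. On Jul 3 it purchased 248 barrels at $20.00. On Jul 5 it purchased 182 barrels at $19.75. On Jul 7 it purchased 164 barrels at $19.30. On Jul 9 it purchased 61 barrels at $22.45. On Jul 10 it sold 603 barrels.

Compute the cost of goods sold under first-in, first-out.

COGS = $12,606.45

Jul 10, 603 sold [FIFO — oldest first]: 290 @ $22.05 + 53 @ $19.15 + 248 @ $20.00 + 12 @ $19.75 = $12,606.45
Ending inventory: 170 @ $19.75 + 164 @ $19.30 + 61 @ $22.45 = $7,892.15
Check: goods available $20,498.60 = COGS $12,606.45 + ending $7,892.15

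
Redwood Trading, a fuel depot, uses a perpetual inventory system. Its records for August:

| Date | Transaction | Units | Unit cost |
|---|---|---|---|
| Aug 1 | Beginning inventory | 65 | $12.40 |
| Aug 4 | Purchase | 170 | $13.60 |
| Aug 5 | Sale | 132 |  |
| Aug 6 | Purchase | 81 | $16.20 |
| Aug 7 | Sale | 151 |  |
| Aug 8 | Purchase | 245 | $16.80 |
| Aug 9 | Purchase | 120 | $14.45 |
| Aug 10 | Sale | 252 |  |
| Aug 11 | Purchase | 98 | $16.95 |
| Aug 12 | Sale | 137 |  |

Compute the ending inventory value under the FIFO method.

Ending inventory = $1,791.15

Aug 5, 132 sold [FIFO — oldest first]: 65 @ $12.40 + 67 @ $13.60 = $1,717.20
Aug 7, 151 sold [FIFO — oldest first]: 103 @ $13.60 + 48 @ $16.20 = $2,178.40
Aug 10, 252 sold [FIFO — oldest first]: 33 @ $16.20 + 219 @ $16.80 = $4,213.80
Aug 12, 137 sold [FIFO — oldest first]: 26 @ $16.80 + 111 @ $14.45 = $2,040.75
Total COGS = $1,717.20 + $2,178.40 + $4,213.80 + $2,040.75 = $10,150.15
Ending inventory: 9 @ $14.45 + 98 @ $16.95 = $1,791.15
Check: goods available $11,941.30 = COGS $10,150.15 + ending $1,791.15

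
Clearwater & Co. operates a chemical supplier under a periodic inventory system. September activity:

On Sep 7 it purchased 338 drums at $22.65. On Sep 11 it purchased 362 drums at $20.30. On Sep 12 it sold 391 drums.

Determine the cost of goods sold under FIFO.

Sep 12, 391 sold [FIFO — oldest first]: 338 @ $22.65 + 53 @ $20.30 = $8,731.60
Ending inventory: 309 @ $20.30 = $6,272.70

COGS = $8,731.60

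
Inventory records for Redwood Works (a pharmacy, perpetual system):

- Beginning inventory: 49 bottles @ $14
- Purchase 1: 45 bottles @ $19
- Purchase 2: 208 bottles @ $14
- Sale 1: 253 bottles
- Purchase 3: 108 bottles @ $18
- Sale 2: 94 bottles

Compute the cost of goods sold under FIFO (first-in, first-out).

COGS = $5,263

Sale 1 (253) [FIFO — oldest first]: 49 @ $14 + 45 @ $19 + 159 @ $14 = $3,767
Sale 2 (94) [FIFO — oldest first]: 49 @ $14 + 45 @ $18 = $1,496
Total COGS = $3,767 + $1,496 = $5,263
Ending inventory: 63 @ $18 = $1,134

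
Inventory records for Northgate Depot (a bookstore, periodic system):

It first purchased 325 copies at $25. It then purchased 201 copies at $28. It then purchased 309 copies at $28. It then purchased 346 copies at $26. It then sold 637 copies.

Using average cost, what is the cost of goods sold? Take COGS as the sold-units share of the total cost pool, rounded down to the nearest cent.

Sale 1, sell 637: 637/1181 × $31,401.00 → $16,936.86
Ending inventory (cost pool remaining) = $14,464.14

COGS = $16,936.86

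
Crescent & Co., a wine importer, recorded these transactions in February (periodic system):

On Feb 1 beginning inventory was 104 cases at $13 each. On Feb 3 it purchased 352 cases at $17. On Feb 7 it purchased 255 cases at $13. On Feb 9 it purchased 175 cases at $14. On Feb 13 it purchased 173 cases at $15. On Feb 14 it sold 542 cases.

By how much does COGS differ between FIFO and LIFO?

$887

FIFO COGS: 104 @ $13 + 352 @ $17 + 86 @ $13 = $8,454
LIFO COGS: 173 @ $15 + 175 @ $14 + 194 @ $13 = $7,567
Difference = |$8,454 − $7,567| = $887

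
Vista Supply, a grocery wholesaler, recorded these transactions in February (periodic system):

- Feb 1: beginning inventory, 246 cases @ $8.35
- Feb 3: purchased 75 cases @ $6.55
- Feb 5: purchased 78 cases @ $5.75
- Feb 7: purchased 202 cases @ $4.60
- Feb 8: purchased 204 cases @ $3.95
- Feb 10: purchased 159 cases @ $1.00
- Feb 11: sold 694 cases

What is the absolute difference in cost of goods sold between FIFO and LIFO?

FIFO COGS: 246 @ $8.35 + 75 @ $6.55 + 78 @ $5.75 + 202 @ $4.60 + 93 @ $3.95 = $4,290.40
LIFO COGS: 159 @ $1.00 + 204 @ $3.95 + 202 @ $4.60 + 78 @ $5.75 + 51 @ $6.55 = $2,676.55
Difference = |$4,290.40 − $2,676.55| = $1,613.85

$1,613.85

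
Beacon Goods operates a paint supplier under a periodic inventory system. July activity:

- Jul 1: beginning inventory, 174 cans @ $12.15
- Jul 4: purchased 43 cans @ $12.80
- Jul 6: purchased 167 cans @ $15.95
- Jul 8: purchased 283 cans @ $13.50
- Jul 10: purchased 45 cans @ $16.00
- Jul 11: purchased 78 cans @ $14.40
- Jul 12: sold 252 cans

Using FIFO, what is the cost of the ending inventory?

Ending inventory = $7,769.10

Jul 12, 252 sold [FIFO — oldest first]: 174 @ $12.15 + 43 @ $12.80 + 35 @ $15.95 = $3,222.75
Ending inventory: 132 @ $15.95 + 283 @ $13.50 + 45 @ $16.00 + 78 @ $14.40 = $7,769.10
Check: goods available $10,991.85 = COGS $3,222.75 + ending $7,769.10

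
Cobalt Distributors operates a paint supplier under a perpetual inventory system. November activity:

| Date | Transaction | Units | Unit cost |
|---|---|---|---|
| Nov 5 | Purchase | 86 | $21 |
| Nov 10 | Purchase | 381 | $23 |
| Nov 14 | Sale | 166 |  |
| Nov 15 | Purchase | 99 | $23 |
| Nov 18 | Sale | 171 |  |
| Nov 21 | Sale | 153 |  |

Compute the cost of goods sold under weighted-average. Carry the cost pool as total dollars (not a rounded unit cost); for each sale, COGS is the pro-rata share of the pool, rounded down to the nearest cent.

COGS = $11,119.06

After Nov 5: 86 on hand, pool $1,806.00 (≈ $21.0000 each)
After Nov 10: 467 on hand, pool $10,569.00 (≈ $22.6317 each)
Nov 14, sell 166: 166/467 × $10,569.00 → $3,756.86
After Nov 15: 400 on hand, pool $9,089.14 (≈ $22.7228 each)
Nov 18, sell 171: 171/400 × $9,089.14 → $3,885.60
Nov 21, sell 153: 153/229 × $5,203.54 → $3,476.60
Total COGS = $3,756.86 + $3,885.60 + $3,476.60 = $11,119.06
Ending inventory (cost pool remaining) = $1,726.94
Check: goods available $12,846.00 = COGS $11,119.06 + ending $1,726.94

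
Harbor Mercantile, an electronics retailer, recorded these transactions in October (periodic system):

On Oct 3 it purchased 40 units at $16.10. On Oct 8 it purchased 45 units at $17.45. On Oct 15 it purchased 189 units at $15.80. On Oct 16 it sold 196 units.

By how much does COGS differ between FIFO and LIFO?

FIFO COGS: 40 @ $16.10 + 45 @ $17.45 + 111 @ $15.80 = $3,183.05
LIFO COGS: 189 @ $15.80 + 7 @ $17.45 = $3,108.35
Difference = |$3,183.05 − $3,108.35| = $74.70

$74.70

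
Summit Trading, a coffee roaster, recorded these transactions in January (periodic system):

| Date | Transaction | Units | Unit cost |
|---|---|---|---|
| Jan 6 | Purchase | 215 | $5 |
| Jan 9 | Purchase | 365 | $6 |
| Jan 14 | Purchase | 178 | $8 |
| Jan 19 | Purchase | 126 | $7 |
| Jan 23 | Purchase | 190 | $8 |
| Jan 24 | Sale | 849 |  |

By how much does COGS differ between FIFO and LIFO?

$630

FIFO COGS: 215 @ $5 + 365 @ $6 + 178 @ $8 + 91 @ $7 = $5,326
LIFO COGS: 190 @ $8 + 126 @ $7 + 178 @ $8 + 355 @ $6 = $5,956
Difference = |$5,326 − $5,956| = $630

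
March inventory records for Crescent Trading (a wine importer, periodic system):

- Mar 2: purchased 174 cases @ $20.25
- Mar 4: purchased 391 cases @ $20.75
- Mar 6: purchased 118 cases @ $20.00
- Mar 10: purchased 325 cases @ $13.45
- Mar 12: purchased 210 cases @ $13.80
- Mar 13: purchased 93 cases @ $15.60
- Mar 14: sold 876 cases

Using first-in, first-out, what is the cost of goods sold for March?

COGS = $16,592.60

Mar 14, 876 sold [FIFO — oldest first]: 174 @ $20.25 + 391 @ $20.75 + 118 @ $20.00 + 193 @ $13.45 = $16,592.60
Ending inventory: 132 @ $13.45 + 210 @ $13.80 + 93 @ $15.60 = $6,124.20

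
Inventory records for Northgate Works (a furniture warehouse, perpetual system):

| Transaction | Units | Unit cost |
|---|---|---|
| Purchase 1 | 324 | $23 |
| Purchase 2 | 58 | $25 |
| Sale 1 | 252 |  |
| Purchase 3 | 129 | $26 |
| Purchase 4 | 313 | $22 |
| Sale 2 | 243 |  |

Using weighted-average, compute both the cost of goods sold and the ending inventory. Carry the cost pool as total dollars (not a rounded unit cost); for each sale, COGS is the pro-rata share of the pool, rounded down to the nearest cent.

COGS = $11,509.72; ending inventory = $7,632.28

After Purchase 1: 324 on hand, pool $7,452.00 (≈ $23.0000 each)
After Purchase 2: 382 on hand, pool $8,902.00 (≈ $23.3037 each)
Sale 1, sell 252: 252/382 × $8,902.00 → $5,872.52
After Purchase 3: 259 on hand, pool $6,383.48 (≈ $24.6466 each)
After Purchase 4: 572 on hand, pool $13,269.48 (≈ $23.1984 each)
Sale 2, sell 243: 243/572 × $13,269.48 → $5,637.20
Total COGS = $5,872.52 + $5,637.20 = $11,509.72
Ending inventory (cost pool remaining) = $7,632.28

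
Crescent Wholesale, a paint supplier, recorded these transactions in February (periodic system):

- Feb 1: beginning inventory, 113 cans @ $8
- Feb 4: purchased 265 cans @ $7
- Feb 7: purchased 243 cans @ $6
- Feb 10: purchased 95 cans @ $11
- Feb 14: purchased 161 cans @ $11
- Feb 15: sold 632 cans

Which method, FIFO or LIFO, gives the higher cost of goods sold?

LIFO

FIFO COGS: 113 @ $8 + 265 @ $7 + 243 @ $6 + 11 @ $11 = $4,338
LIFO COGS: 161 @ $11 + 95 @ $11 + 243 @ $6 + 133 @ $7 = $5,205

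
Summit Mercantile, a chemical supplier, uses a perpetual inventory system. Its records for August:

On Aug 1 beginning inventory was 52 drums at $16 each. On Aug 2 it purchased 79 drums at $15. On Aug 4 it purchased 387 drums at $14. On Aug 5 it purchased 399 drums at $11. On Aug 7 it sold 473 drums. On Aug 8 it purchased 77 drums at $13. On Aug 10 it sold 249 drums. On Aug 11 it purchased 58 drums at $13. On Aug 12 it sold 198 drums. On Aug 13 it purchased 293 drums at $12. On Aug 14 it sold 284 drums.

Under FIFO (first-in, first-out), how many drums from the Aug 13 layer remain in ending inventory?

141

Aug 7, 473 sold [FIFO — oldest first]: 52 @ $16 + 79 @ $15 + 342 @ $14 = $6,805
Aug 10, 249 sold [FIFO — oldest first]: 45 @ $14 + 204 @ $11 = $2,874
Aug 12, 198 sold [FIFO — oldest first]: 195 @ $11 + 3 @ $13 = $2,184
Aug 14, 284 sold [FIFO — oldest first]: 74 @ $13 + 58 @ $13 + 152 @ $12 = $3,540
Total COGS = $6,805 + $2,874 + $2,184 + $3,540 = $15,403
Ending inventory: 141 @ $12 = $1,692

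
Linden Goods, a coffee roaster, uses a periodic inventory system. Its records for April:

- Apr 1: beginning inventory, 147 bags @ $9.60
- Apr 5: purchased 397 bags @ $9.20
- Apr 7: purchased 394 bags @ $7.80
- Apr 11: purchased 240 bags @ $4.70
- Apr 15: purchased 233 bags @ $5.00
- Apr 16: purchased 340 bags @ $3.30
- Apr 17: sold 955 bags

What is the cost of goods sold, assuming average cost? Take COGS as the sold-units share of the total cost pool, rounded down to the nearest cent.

Apr 17, sell 955: 955/1751 × $11,551.80 → $6,300.38
Ending inventory (cost pool remaining) = $5,251.42

COGS = $6,300.38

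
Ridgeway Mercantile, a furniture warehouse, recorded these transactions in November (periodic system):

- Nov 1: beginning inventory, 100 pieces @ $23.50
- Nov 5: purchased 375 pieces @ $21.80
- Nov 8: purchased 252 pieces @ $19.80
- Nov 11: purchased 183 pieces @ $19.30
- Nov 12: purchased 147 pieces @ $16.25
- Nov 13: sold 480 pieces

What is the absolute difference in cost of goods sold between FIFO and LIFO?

$1,733.35

FIFO COGS: 100 @ $23.50 + 375 @ $21.80 + 5 @ $19.80 = $10,624.00
LIFO COGS: 147 @ $16.25 + 183 @ $19.30 + 150 @ $19.80 = $8,890.65
Difference = |$10,624.00 − $8,890.65| = $1,733.35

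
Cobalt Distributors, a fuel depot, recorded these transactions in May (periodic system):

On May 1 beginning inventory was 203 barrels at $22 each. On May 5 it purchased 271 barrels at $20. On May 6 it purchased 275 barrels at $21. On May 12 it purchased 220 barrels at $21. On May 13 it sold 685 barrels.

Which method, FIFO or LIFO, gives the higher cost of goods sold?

FIFO COGS: 203 @ $22 + 271 @ $20 + 211 @ $21 = $14,317
LIFO COGS: 220 @ $21 + 275 @ $21 + 190 @ $20 = $14,195

FIFO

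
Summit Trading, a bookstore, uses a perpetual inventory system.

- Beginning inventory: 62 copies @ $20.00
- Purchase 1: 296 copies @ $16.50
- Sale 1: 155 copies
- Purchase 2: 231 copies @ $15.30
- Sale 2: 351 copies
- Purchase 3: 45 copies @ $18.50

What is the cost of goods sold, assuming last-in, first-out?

Sale 1 (155) [LIFO — newest first]: 155 @ $16.50 = $2,557.50
Sale 2 (351) [LIFO — newest first]: 231 @ $15.30 + 120 @ $16.50 = $5,514.30
Total COGS = $2,557.50 + $5,514.30 = $8,071.80
Ending inventory: 62 @ $20.00 + 21 @ $16.50 + 45 @ $18.50 = $2,419.00
Check: goods available $10,490.80 = COGS $8,071.80 + ending $2,419.00

COGS = $8,071.80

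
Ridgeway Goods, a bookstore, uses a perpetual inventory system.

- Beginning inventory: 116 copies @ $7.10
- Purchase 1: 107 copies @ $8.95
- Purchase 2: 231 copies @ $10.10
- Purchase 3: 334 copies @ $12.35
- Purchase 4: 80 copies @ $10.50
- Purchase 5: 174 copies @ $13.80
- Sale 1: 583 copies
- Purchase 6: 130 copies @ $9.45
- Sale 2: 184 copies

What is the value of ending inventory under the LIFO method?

Ending inventory = $3,619.45

Sale 1 (583) [LIFO — newest first]: 174 @ $13.80 + 80 @ $10.50 + 329 @ $12.35 = $7,304.35
Sale 2 (184) [LIFO — newest first]: 130 @ $9.45 + 5 @ $12.35 + 49 @ $10.10 = $1,785.15
Total COGS = $7,304.35 + $1,785.15 = $9,089.50
Ending inventory: 116 @ $7.10 + 107 @ $8.95 + 182 @ $10.10 = $3,619.45
Check: goods available $12,708.95 = COGS $9,089.50 + ending $3,619.45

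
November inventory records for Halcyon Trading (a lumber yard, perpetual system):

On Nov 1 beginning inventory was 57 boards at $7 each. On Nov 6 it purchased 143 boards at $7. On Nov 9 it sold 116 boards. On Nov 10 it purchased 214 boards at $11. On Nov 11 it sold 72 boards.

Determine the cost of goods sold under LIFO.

COGS = $1,604

Nov 9, 116 sold [LIFO — newest first]: 116 @ $7 = $812
Nov 11, 72 sold [LIFO — newest first]: 72 @ $11 = $792
Total COGS = $812 + $792 = $1,604
Ending inventory: 57 @ $7 + 27 @ $7 + 142 @ $11 = $2,150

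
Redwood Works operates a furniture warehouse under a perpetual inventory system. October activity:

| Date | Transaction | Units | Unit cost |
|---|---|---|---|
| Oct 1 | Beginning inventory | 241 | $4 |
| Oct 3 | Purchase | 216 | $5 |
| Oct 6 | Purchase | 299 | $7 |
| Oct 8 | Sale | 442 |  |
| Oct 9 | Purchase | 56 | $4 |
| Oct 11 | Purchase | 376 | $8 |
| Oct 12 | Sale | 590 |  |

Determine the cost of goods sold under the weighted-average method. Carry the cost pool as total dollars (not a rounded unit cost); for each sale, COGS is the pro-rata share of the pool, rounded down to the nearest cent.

After Oct 1: 241 on hand, pool $964.00 (≈ $4.0000 each)
After Oct 3: 457 on hand, pool $2,044.00 (≈ $4.4726 each)
After Oct 6: 756 on hand, pool $4,137.00 (≈ $5.4722 each)
Oct 8, sell 442: 442/756 × $4,137.00 → $2,418.72
After Oct 9: 370 on hand, pool $1,942.28 (≈ $5.2494 each)
After Oct 11: 746 on hand, pool $4,950.28 (≈ $6.6358 each)
Oct 12, sell 590: 590/746 × $4,950.28 → $3,915.10
Total COGS = $2,418.72 + $3,915.10 = $6,333.82
Ending inventory (cost pool remaining) = $1,035.18

COGS = $6,333.82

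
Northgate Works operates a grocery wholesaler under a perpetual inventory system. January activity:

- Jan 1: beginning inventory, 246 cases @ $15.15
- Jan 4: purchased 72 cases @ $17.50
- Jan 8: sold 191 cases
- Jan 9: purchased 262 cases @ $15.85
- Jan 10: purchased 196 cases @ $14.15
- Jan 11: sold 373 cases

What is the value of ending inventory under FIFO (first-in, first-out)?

Ending inventory = $3,027.00

Jan 8, 191 sold [FIFO — oldest first]: 191 @ $15.15 = $2,893.65
Jan 11, 373 sold [FIFO — oldest first]: 55 @ $15.15 + 72 @ $17.50 + 246 @ $15.85 = $5,992.35
Total COGS = $2,893.65 + $5,992.35 = $8,886.00
Ending inventory: 16 @ $15.85 + 196 @ $14.15 = $3,027.00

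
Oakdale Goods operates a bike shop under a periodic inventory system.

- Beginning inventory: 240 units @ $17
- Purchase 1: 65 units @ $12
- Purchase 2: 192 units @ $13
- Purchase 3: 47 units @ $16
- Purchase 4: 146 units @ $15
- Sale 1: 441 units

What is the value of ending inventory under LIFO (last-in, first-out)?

Sale 1 (441) [LIFO — newest first]: 146 @ $15 + 47 @ $16 + 192 @ $13 + 56 @ $12 = $6,110
Ending inventory: 240 @ $17 + 9 @ $12 = $4,188
Check: goods available $10,298 = COGS $6,110 + ending $4,188

Ending inventory = $4,188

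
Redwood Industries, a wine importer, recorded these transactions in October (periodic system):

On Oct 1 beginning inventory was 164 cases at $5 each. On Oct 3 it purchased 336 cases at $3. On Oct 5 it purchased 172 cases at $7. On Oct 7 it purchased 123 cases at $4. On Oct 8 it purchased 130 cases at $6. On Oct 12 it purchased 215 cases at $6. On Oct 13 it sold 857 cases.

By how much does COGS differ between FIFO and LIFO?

FIFO COGS: 164 @ $5 + 336 @ $3 + 172 @ $7 + 123 @ $4 + 62 @ $6 = $3,896
LIFO COGS: 215 @ $6 + 130 @ $6 + 123 @ $4 + 172 @ $7 + 217 @ $3 = $4,417
Difference = |$3,896 − $4,417| = $521

$521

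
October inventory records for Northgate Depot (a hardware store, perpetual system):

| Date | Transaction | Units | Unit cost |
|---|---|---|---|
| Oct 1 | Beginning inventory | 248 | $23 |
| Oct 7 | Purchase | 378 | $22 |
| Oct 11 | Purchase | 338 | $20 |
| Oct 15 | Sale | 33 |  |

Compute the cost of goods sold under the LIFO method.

COGS = $660

Oct 15, 33 sold [LIFO — newest first]: 33 @ $20 = $660
Ending inventory: 248 @ $23 + 378 @ $22 + 305 @ $20 = $20,120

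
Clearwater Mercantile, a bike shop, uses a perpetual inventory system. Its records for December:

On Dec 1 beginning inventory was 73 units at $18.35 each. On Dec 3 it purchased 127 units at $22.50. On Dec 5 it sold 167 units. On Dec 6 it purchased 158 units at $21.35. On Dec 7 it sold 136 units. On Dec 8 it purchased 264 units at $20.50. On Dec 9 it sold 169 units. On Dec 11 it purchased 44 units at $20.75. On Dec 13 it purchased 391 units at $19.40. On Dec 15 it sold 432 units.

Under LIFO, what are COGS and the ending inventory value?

Dec 5, 167 sold [LIFO — newest first]: 127 @ $22.50 + 40 @ $18.35 = $3,591.50
Dec 7, 136 sold [LIFO — newest first]: 136 @ $21.35 = $2,903.60
Dec 9, 169 sold [LIFO — newest first]: 169 @ $20.50 = $3,464.50
Dec 15, 432 sold [LIFO — newest first]: 391 @ $19.40 + 41 @ $20.75 = $8,436.15
Total COGS = $3,591.50 + $2,903.60 + $3,464.50 + $8,436.15 = $18,395.75
Ending inventory: 33 @ $18.35 + 22 @ $21.35 + 95 @ $20.50 + 3 @ $20.75 = $3,085.00

COGS = $18,395.75; ending inventory = $3,085.00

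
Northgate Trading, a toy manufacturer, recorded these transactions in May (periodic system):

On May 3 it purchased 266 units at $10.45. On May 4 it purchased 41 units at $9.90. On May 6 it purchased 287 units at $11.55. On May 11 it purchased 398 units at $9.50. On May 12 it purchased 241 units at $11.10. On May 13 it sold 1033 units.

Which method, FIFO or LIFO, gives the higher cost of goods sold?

LIFO

FIFO COGS: 266 @ $10.45 + 41 @ $9.90 + 287 @ $11.55 + 398 @ $9.50 + 41 @ $11.10 = $10,736.55
LIFO COGS: 241 @ $11.10 + 398 @ $9.50 + 287 @ $11.55 + 41 @ $9.90 + 66 @ $10.45 = $10,866.55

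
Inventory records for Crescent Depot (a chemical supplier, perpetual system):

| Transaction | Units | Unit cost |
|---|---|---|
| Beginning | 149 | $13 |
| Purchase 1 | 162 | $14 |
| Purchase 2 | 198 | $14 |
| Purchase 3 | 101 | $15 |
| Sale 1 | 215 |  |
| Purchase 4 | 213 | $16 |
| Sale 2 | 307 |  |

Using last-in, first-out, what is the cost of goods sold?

COGS = $7,835

Sale 1 (215) [LIFO — newest first]: 101 @ $15 + 114 @ $14 = $3,111
Sale 2 (307) [LIFO — newest first]: 213 @ $16 + 84 @ $14 + 10 @ $14 = $4,724
Total COGS = $3,111 + $4,724 = $7,835
Ending inventory: 149 @ $13 + 152 @ $14 = $4,065
Check: goods available $11,900 = COGS $7,835 + ending $4,065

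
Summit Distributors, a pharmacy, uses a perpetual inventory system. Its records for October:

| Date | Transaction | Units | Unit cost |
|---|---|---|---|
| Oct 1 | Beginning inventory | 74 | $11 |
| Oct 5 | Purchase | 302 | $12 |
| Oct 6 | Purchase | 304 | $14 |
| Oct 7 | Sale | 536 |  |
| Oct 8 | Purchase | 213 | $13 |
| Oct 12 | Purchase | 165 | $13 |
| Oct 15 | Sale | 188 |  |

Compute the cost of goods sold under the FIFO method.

Oct 7, 536 sold [FIFO — oldest first]: 74 @ $11 + 302 @ $12 + 160 @ $14 = $6,678
Oct 15, 188 sold [FIFO — oldest first]: 144 @ $14 + 44 @ $13 = $2,588
Total COGS = $6,678 + $2,588 = $9,266
Ending inventory: 169 @ $13 + 165 @ $13 = $4,342

COGS = $9,266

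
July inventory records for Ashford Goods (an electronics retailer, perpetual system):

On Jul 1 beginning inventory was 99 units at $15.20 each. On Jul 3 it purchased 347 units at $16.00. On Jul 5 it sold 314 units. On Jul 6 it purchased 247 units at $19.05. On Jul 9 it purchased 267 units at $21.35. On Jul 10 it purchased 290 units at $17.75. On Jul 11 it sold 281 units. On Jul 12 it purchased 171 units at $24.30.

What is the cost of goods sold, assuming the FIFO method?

COGS = $9,895.25

Jul 5, 314 sold [FIFO — oldest first]: 99 @ $15.20 + 215 @ $16.00 = $4,944.80
Jul 11, 281 sold [FIFO — oldest first]: 132 @ $16.00 + 149 @ $19.05 = $4,950.45
Total COGS = $4,944.80 + $4,950.45 = $9,895.25
Ending inventory: 98 @ $19.05 + 267 @ $21.35 + 290 @ $17.75 + 171 @ $24.30 = $16,870.15
Check: goods available $26,765.40 = COGS $9,895.25 + ending $16,870.15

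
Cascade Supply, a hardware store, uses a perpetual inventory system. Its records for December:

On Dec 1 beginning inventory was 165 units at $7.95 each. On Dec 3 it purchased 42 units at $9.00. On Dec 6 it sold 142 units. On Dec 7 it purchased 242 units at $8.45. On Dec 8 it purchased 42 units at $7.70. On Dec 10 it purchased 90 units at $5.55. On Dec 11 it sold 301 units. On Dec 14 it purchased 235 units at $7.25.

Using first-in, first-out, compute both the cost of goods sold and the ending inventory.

COGS = $3,683.95; ending inventory = $2,577.35

Dec 6, 142 sold [FIFO — oldest first]: 142 @ $7.95 = $1,128.90
Dec 11, 301 sold [FIFO — oldest first]: 23 @ $7.95 + 42 @ $9.00 + 236 @ $8.45 = $2,555.05
Total COGS = $1,128.90 + $2,555.05 = $3,683.95
Ending inventory: 6 @ $8.45 + 42 @ $7.70 + 90 @ $5.55 + 235 @ $7.25 = $2,577.35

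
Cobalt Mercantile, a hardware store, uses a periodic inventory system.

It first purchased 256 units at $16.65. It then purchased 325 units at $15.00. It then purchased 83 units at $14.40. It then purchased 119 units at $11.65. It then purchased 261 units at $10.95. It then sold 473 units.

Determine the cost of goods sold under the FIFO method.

COGS = $7,517.40

Sale 1 (473) [FIFO — oldest first]: 256 @ $16.65 + 217 @ $15.00 = $7,517.40
Ending inventory: 108 @ $15.00 + 83 @ $14.40 + 119 @ $11.65 + 261 @ $10.95 = $7,059.50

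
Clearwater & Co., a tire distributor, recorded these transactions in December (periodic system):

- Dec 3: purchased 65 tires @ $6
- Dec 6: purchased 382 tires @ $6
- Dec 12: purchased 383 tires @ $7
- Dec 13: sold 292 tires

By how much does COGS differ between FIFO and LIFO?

$292

FIFO COGS: 65 @ $6 + 227 @ $6 = $1,752
LIFO COGS: 292 @ $7 = $2,044
Difference = |$1,752 − $2,044| = $292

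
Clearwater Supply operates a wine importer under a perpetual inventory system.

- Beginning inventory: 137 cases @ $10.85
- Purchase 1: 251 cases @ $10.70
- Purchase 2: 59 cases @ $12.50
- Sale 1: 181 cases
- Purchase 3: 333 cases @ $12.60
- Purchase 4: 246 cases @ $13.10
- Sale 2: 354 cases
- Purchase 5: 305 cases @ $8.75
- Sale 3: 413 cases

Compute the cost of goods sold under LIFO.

Sale 1 (181) [LIFO — newest first]: 59 @ $12.50 + 122 @ $10.70 = $2,042.90
Sale 2 (354) [LIFO — newest first]: 246 @ $13.10 + 108 @ $12.60 = $4,583.40
Sale 3 (413) [LIFO — newest first]: 305 @ $8.75 + 108 @ $12.60 = $4,029.55
Total COGS = $2,042.90 + $4,583.40 + $4,029.55 = $10,655.85
Ending inventory: 137 @ $10.85 + 129 @ $10.70 + 117 @ $12.60 = $4,340.95

COGS = $10,655.85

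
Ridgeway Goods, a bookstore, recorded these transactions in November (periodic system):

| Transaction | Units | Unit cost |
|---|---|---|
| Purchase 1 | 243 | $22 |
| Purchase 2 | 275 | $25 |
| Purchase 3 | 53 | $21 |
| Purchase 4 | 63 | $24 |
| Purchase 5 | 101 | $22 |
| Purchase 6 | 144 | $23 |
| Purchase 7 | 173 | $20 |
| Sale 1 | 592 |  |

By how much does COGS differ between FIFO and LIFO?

FIFO COGS: 243 @ $22 + 275 @ $25 + 53 @ $21 + 21 @ $24 = $13,838
LIFO COGS: 173 @ $20 + 144 @ $23 + 101 @ $22 + 63 @ $24 + 53 @ $21 + 58 @ $25 = $13,069
Difference = |$13,838 − $13,069| = $769

$769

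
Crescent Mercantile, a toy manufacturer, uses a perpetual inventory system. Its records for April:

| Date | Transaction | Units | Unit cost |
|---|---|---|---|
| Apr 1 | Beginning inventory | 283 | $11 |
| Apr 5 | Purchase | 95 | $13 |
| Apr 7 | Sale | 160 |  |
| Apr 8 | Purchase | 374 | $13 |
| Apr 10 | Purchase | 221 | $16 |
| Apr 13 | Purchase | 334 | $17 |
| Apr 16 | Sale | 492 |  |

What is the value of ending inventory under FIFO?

Apr 7, 160 sold [FIFO — oldest first]: 160 @ $11 = $1,760
Apr 16, 492 sold [FIFO — oldest first]: 123 @ $11 + 95 @ $13 + 274 @ $13 = $6,150
Total COGS = $1,760 + $6,150 = $7,910
Ending inventory: 100 @ $13 + 221 @ $16 + 334 @ $17 = $10,514

Ending inventory = $10,514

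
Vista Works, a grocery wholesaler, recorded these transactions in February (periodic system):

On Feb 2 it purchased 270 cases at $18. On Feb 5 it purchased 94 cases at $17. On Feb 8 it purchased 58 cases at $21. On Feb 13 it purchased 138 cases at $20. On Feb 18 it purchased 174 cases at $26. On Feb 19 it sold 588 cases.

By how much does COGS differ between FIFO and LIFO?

FIFO COGS: 270 @ $18 + 94 @ $17 + 58 @ $21 + 138 @ $20 + 28 @ $26 = $11,164
LIFO COGS: 174 @ $26 + 138 @ $20 + 58 @ $21 + 94 @ $17 + 124 @ $18 = $12,332
Difference = |$11,164 − $12,332| = $1,168

$1,168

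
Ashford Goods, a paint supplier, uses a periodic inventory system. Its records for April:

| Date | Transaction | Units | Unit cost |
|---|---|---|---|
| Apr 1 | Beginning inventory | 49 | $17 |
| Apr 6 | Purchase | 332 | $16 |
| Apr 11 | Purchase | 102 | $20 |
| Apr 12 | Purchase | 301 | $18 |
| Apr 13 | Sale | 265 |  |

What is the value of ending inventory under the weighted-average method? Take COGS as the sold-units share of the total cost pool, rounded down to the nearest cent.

Ending inventory = $9,005.05

Apr 13, sell 265: 265/784 × $13,603.00 → $4,597.95
Ending inventory (cost pool remaining) = $9,005.05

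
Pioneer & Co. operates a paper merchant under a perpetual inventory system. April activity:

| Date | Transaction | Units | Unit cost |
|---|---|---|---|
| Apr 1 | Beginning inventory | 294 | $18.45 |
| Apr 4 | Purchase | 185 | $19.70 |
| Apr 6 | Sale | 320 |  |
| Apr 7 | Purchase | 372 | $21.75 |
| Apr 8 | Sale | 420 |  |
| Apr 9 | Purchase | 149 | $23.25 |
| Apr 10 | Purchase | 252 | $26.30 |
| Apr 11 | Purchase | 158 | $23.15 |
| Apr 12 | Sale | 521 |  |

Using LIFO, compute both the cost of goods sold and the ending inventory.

COGS = $27,977.90; ending inventory = $2,931.45

Apr 6, 320 sold [LIFO — newest first]: 185 @ $19.70 + 135 @ $18.45 = $6,135.25
Apr 8, 420 sold [LIFO — newest first]: 372 @ $21.75 + 48 @ $18.45 = $8,976.60
Apr 12, 521 sold [LIFO — newest first]: 158 @ $23.15 + 252 @ $26.30 + 111 @ $23.25 = $12,866.05
Total COGS = $6,135.25 + $8,976.60 + $12,866.05 = $27,977.90
Ending inventory: 111 @ $18.45 + 38 @ $23.25 = $2,931.45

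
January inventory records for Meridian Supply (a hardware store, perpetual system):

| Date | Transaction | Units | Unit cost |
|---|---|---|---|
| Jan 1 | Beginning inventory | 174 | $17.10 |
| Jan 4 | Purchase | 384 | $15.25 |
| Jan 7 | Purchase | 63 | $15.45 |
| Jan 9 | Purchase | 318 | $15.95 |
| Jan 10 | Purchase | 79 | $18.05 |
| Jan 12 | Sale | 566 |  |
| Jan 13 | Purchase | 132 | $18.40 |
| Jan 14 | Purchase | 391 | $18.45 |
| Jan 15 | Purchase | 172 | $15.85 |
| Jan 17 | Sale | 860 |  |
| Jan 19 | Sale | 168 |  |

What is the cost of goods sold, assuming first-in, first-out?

Jan 12, 566 sold [FIFO — oldest first]: 174 @ $17.10 + 384 @ $15.25 + 8 @ $15.45 = $8,955.00
Jan 17, 860 sold [FIFO — oldest first]: 55 @ $15.45 + 318 @ $15.95 + 79 @ $18.05 + 132 @ $18.40 + 276 @ $18.45 = $14,868.80
Jan 19, 168 sold [FIFO — oldest first]: 115 @ $18.45 + 53 @ $15.85 = $2,961.80
Total COGS = $8,955.00 + $14,868.80 + $2,961.80 = $26,785.60
Ending inventory: 119 @ $15.85 = $1,886.15
Check: goods available $28,671.75 = COGS $26,785.60 + ending $1,886.15

COGS = $26,785.60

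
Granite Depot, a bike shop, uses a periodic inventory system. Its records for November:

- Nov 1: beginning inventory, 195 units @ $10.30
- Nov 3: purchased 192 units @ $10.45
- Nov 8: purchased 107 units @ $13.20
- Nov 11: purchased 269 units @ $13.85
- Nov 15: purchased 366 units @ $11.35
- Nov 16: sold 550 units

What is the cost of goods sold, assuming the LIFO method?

COGS = $6,702.50

Nov 16, 550 sold [LIFO — newest first]: 366 @ $11.35 + 184 @ $13.85 = $6,702.50
Ending inventory: 195 @ $10.30 + 192 @ $10.45 + 107 @ $13.20 + 85 @ $13.85 = $6,604.55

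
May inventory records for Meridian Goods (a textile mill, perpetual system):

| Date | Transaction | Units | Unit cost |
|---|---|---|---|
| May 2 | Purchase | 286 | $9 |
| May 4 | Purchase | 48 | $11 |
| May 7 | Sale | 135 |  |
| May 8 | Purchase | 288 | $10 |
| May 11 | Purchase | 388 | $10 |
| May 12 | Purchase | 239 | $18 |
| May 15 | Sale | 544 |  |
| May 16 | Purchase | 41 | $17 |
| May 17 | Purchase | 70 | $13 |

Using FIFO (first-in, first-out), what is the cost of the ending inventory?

Ending inventory = $9,219

May 7, 135 sold [FIFO — oldest first]: 135 @ $9 = $1,215
May 15, 544 sold [FIFO — oldest first]: 151 @ $9 + 48 @ $11 + 288 @ $10 + 57 @ $10 = $5,337
Total COGS = $1,215 + $5,337 = $6,552
Ending inventory: 331 @ $10 + 239 @ $18 + 41 @ $17 + 70 @ $13 = $9,219
Check: goods available $15,771 = COGS $6,552 + ending $9,219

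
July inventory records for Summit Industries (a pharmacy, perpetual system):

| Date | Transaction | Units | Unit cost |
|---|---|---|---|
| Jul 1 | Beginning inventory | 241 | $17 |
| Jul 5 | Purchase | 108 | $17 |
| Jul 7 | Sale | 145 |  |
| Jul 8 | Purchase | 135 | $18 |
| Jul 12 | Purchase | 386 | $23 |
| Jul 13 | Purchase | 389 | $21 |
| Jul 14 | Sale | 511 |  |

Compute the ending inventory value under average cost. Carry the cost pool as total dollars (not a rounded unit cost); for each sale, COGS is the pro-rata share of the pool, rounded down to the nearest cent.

After Jul 1: 241 on hand, pool $4,097.00 (≈ $17.0000 each)
After Jul 5: 349 on hand, pool $5,933.00 (≈ $17.0000 each)
Jul 7, sell 145: 145/349 × $5,933.00 → $2,465.00
After Jul 8: 339 on hand, pool $5,898.00 (≈ $17.3982 each)
After Jul 12: 725 on hand, pool $14,776.00 (≈ $20.3807 each)
After Jul 13: 1114 on hand, pool $22,945.00 (≈ $20.5969 each)
Jul 14, sell 511: 511/1114 × $22,945.00 → $10,525.04
Total COGS = $2,465.00 + $10,525.04 = $12,990.04
Ending inventory (cost pool remaining) = $12,419.96

Ending inventory = $12,419.96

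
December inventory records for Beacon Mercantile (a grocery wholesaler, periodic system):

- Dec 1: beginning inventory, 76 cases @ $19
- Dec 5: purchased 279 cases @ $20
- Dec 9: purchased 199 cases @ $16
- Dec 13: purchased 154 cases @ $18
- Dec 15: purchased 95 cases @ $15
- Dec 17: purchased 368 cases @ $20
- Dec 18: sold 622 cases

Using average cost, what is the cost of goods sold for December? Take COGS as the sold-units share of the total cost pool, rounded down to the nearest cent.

COGS = $11,560.91

Dec 18, sell 622: 622/1171 × $21,765.00 → $11,560.91
Ending inventory (cost pool remaining) = $10,204.09
Check: goods available $21,765.00 = COGS $11,560.91 + ending $10,204.09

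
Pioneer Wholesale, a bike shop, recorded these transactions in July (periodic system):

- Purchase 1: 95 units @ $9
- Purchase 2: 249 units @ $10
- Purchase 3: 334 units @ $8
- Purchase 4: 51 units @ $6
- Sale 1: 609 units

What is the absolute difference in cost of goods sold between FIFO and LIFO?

FIFO COGS: 95 @ $9 + 249 @ $10 + 265 @ $8 = $5,465
LIFO COGS: 51 @ $6 + 334 @ $8 + 224 @ $10 = $5,218
Difference = |$5,465 − $5,218| = $247

$247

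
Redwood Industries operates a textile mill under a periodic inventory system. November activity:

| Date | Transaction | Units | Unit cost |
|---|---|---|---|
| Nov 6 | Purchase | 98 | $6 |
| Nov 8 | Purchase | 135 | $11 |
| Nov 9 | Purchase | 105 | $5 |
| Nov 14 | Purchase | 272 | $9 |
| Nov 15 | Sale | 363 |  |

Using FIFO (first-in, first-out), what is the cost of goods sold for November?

Nov 15, 363 sold [FIFO — oldest first]: 98 @ $6 + 135 @ $11 + 105 @ $5 + 25 @ $9 = $2,823
Ending inventory: 247 @ $9 = $2,223

COGS = $2,823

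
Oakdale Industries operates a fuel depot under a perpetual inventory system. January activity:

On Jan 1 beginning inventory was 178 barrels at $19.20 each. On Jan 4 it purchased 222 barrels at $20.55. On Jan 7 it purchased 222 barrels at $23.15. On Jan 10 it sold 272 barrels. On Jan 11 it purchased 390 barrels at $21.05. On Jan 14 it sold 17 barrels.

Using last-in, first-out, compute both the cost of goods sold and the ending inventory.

COGS = $6,524.65; ending inventory = $14,803.85

Jan 10, 272 sold [LIFO — newest first]: 222 @ $23.15 + 50 @ $20.55 = $6,166.80
Jan 14, 17 sold [LIFO — newest first]: 17 @ $21.05 = $357.85
Total COGS = $6,166.80 + $357.85 = $6,524.65
Ending inventory: 178 @ $19.20 + 172 @ $20.55 + 373 @ $21.05 = $14,803.85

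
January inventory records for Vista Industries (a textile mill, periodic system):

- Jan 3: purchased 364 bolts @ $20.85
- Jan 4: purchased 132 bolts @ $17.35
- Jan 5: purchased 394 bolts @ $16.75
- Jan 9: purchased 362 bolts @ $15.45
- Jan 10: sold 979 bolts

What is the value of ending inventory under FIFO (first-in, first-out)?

Jan 10, 979 sold [FIFO — oldest first]: 364 @ $20.85 + 132 @ $17.35 + 394 @ $16.75 + 89 @ $15.45 = $17,854.15
Ending inventory: 273 @ $15.45 = $4,217.85

Ending inventory = $4,217.85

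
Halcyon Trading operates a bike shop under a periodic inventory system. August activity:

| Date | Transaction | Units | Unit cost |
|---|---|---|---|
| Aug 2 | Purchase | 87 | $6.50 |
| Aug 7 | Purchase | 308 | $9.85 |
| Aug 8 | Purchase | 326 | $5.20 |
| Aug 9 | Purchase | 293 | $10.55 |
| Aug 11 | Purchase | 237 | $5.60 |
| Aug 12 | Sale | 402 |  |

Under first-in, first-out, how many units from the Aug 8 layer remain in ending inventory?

319

Aug 12, 402 sold [FIFO — oldest first]: 87 @ $6.50 + 308 @ $9.85 + 7 @ $5.20 = $3,635.70
Ending inventory: 319 @ $5.20 + 293 @ $10.55 + 237 @ $5.60 = $6,077.15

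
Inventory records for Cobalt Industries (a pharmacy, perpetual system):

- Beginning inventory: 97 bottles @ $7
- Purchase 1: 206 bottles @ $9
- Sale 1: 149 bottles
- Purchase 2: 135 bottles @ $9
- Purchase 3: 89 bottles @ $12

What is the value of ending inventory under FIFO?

Ending inventory = $3,669

Sale 1 (149) [FIFO — oldest first]: 97 @ $7 + 52 @ $9 = $1,147
Ending inventory: 154 @ $9 + 135 @ $9 + 89 @ $12 = $3,669
Check: goods available $4,816 = COGS $1,147 + ending $3,669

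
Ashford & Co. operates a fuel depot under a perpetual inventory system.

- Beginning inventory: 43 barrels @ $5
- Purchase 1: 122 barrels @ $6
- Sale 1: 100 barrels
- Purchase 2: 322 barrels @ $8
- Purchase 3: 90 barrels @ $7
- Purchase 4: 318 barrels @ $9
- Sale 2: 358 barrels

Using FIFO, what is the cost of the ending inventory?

Sale 1 (100) [FIFO — oldest first]: 43 @ $5 + 57 @ $6 = $557
Sale 2 (358) [FIFO — oldest first]: 65 @ $6 + 293 @ $8 = $2,734
Total COGS = $557 + $2,734 = $3,291
Ending inventory: 29 @ $8 + 90 @ $7 + 318 @ $9 = $3,724
Check: goods available $7,015 = COGS $3,291 + ending $3,724

Ending inventory = $3,724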